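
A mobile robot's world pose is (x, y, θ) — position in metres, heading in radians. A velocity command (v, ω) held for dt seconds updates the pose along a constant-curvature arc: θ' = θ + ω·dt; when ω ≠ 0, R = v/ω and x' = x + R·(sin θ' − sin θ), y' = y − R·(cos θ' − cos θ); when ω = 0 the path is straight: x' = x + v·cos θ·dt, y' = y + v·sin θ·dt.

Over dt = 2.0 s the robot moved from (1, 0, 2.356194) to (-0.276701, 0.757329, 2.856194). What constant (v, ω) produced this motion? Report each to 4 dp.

v = 0.7500, ω = 0.2500

Δθ = 2.856194 − 2.356194 = 0.500000
ω = Δθ/dt = 0.500000/2.0 = 0.2500
R = Δx/(sin θ' − sin θ) = 3.0000
v = R·ω = 3.0000·0.2500 = 0.7500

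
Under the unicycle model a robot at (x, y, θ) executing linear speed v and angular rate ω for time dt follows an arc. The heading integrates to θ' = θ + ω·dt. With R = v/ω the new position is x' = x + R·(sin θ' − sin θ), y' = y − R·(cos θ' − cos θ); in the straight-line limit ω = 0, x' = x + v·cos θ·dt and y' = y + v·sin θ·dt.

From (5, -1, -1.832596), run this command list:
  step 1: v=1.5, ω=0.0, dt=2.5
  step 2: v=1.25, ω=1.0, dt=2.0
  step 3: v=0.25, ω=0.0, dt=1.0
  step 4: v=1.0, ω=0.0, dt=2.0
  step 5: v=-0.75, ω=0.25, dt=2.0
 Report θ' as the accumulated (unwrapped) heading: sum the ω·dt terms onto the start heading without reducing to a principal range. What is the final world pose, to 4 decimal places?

(6.3067, -6.4051, 0.6674)

step 1: θ'=-1.8326 (straight) → pose (4.0294, -4.6222, -1.8326)
step 2: θ'=0.1674 (R=1.2500) → pose (5.4451, -6.1783, 0.1674)
step 3: θ'=0.1674 (straight) → pose (5.6916, -6.1366, 0.1674)
step 4: θ'=0.1674 (straight) → pose (7.6637, -5.8034, 0.1674)
step 5: θ'=0.6674 (R=-3.0000) → pose (6.3067, -6.4051, 0.6674)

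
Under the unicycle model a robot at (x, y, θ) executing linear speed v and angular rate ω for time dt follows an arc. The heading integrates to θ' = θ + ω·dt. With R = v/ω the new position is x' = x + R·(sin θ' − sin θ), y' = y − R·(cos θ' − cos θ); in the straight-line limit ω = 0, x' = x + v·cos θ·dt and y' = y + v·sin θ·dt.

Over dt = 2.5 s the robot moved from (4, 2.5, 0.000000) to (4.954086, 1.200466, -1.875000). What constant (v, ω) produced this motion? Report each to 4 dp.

Δθ = -1.875000 − 0.000000 = -1.875000
ω = Δθ/dt = -1.875000/2.5 = -0.7500
R = −Δy/(cos θ' − cos θ) = -1.0000
v = R·ω = -1.0000·-0.7500 = 0.7500

v = 0.7500, ω = -0.7500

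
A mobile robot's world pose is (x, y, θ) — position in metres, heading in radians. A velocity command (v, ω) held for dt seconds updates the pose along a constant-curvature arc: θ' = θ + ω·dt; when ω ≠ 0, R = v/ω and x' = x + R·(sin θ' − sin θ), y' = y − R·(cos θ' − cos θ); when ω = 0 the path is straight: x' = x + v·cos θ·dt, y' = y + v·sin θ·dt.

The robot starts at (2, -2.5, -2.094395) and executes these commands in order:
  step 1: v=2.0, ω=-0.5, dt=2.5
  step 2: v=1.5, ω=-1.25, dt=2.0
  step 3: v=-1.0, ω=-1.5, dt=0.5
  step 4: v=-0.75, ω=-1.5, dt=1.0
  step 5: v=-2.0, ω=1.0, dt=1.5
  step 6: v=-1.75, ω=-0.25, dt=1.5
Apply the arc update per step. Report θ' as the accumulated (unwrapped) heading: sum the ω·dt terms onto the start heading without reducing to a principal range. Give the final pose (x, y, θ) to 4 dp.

(-6.9796, 2.0359, -6.9694)

step 1: θ'=-3.3444 (R=-4.0000) → pose (-2.2698, -4.4180, -3.3444)
step 2: θ'=-5.8444 (R=-1.2000) → pose (-2.5379, -2.1563, -5.8444)
step 3: θ'=-6.5944 (R=0.6667) → pose (-3.0252, -2.1874, -6.5944)
step 4: θ'=-8.0944 (R=0.5000) → pose (-3.3578, -1.5924, -8.0944)
step 5: θ'=-6.5944 (R=-2.0000) → pose (-4.6878, 0.7877, -6.5944)
step 6: θ'=-6.9694 (R=7.0000) → pose (-6.9796, 2.0359, -6.9694)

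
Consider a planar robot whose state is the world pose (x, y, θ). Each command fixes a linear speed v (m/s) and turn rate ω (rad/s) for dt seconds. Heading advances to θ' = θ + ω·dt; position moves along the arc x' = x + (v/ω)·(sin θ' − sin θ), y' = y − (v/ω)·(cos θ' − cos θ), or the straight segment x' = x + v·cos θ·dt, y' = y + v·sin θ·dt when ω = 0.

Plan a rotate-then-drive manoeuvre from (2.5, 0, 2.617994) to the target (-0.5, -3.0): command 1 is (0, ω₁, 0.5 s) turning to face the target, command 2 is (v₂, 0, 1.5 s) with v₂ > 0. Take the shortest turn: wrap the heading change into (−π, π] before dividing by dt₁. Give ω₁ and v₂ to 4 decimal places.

heading to target = atan2(-3−0, -0.5−2.5) = -2.3562
Δθ = wrap(-2.3562 − 2.6180) = 1.3090; ω₁ = Δθ/dt₁ = 2.6180
distance = √((-0.5−2.5)² + (-3−0)²) = 4.2426; v₂ = distance/dt₂ = 2.8284

ω₁ = 2.6180, v₂ = 2.8284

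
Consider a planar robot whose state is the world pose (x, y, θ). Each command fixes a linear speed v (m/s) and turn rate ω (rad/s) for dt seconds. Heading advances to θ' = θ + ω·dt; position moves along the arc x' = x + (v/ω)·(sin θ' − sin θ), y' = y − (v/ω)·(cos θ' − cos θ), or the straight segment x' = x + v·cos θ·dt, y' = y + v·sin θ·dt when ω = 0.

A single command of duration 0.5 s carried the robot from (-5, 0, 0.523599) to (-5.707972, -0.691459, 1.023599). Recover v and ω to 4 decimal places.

Δθ = 1.023599 − 0.523599 = 0.500000
ω = Δθ/dt = 0.500000/0.5 = 1.0000
R = Δx/(sin θ' − sin θ) = -2.0000
v = R·ω = -2.0000·1.0000 = -2.0000

v = -2.0000, ω = 1.0000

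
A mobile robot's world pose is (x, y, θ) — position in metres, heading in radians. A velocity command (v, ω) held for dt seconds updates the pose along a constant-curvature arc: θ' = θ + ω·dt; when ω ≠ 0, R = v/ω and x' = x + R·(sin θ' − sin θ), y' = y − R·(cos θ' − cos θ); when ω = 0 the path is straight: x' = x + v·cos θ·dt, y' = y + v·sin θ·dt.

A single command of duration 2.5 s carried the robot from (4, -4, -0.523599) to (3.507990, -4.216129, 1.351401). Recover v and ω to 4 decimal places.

v = -0.2500, ω = 0.7500

Δθ = 1.351401 − -0.523599 = 1.875000
ω = Δθ/dt = 1.875000/2.5 = 0.7500
R = Δx/(sin θ' − sin θ) = -0.3333
v = R·ω = -0.3333·0.7500 = -0.2500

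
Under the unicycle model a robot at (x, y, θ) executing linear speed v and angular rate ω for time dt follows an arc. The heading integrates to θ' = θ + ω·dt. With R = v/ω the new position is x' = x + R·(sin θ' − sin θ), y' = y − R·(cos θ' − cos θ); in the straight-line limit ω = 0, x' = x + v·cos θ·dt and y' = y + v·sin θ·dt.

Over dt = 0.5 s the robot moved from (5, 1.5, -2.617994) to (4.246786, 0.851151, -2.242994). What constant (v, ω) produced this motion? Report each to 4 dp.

v = 2.0000, ω = 0.7500

Δθ = -2.242994 − -2.617994 = 0.375000
ω = Δθ/dt = 0.375000/0.5 = 0.7500
R = Δx/(sin θ' − sin θ) = 2.6667
v = R·ω = 2.6667·0.7500 = 2.0000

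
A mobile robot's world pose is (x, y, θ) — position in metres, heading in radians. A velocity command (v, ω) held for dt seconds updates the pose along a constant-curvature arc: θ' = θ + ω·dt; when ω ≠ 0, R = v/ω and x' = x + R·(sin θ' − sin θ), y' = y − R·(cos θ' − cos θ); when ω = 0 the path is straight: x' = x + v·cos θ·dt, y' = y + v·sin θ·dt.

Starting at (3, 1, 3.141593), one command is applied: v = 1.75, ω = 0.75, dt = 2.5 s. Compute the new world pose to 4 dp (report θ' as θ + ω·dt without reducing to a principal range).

θ' = 3.1416 + 0.75·2.5 = 5.0166
R = v/ω = 1.75/0.75 = 2.3333
x' = 3 + 2.3333·(sin 5.0166 − sin 3.1416) = 0.7738
y' = 1 − 2.3333·(cos 5.0166 − cos 3.1416) = -2.0322

(0.7738, -2.0322, 5.0166)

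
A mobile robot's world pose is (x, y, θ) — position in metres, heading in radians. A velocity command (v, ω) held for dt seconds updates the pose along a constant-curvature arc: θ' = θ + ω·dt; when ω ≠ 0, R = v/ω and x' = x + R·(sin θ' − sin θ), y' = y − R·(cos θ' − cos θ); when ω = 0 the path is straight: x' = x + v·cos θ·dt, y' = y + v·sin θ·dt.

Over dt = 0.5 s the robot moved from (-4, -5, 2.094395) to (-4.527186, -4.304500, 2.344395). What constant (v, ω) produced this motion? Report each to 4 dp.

v = 1.7500, ω = 0.5000

Δθ = 2.344395 − 2.094395 = 0.250000
ω = Δθ/dt = 0.250000/0.5 = 0.5000
R = −Δy/(cos θ' − cos θ) = 3.5000
v = R·ω = 3.5000·0.5000 = 1.7500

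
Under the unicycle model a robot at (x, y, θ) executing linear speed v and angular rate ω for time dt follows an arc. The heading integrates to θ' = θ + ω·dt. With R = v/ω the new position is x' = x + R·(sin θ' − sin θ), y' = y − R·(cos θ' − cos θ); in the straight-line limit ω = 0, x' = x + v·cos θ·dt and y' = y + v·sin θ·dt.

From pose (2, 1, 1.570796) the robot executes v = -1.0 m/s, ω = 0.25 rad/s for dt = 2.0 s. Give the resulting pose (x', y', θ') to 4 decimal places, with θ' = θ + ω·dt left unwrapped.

(2.4897, -0.9177, 2.0708)

θ' = 1.5708 + 0.25·2.0 = 2.0708
R = v/ω = -1.0/0.25 = -4.0000
x' = 2 + -4.0000·(sin 2.0708 − sin 1.5708) = 2.4897
y' = 1 − -4.0000·(cos 2.0708 − cos 1.5708) = -0.9177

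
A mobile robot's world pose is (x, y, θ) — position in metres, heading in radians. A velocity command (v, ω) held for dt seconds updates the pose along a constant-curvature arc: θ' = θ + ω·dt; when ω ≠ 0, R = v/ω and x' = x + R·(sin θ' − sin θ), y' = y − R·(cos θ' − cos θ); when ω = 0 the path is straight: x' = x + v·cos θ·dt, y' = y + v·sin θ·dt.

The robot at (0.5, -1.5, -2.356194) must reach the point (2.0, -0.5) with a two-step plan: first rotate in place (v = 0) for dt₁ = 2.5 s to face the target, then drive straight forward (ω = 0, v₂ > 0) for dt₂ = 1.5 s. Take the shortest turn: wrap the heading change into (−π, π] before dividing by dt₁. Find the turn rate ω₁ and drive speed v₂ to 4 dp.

heading to target = atan2(-0.5−-1.5, 2−0.5) = 0.5880
Δθ = wrap(0.5880 − -2.3562) = 2.9442; ω₁ = Δθ/dt₁ = 1.1777
distance = √((2−0.5)² + (-0.5−-1.5)²) = 1.8028; v₂ = distance/dt₂ = 1.2019

ω₁ = 1.1777, v₂ = 1.2019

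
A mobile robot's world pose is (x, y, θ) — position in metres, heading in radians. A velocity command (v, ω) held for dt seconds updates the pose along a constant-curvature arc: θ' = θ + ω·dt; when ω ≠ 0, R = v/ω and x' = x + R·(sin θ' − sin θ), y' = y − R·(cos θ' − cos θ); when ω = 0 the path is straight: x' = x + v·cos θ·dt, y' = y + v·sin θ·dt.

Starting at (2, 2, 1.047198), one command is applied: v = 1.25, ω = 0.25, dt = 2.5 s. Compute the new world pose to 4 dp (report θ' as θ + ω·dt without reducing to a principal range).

(2.6442, 5.0061, 1.6722)

θ' = 1.0472 + 0.25·2.5 = 1.6722
R = v/ω = 1.25/0.25 = 5.0000
x' = 2 + 5.0000·(sin 1.6722 − sin 1.0472) = 2.6442
y' = 2 − 5.0000·(cos 1.6722 − cos 1.0472) = 5.0061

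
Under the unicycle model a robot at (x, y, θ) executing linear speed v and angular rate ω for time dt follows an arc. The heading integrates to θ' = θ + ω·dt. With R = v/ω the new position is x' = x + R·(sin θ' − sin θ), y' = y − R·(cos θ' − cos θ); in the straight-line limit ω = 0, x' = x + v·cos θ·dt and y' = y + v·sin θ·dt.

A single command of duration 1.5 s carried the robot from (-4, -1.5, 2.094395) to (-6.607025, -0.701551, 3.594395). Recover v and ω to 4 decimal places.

Δθ = 3.594395 − 2.094395 = 1.500000
ω = Δθ/dt = 1.500000/1.5 = 1.0000
R = Δx/(sin θ' − sin θ) = 2.0000
v = R·ω = 2.0000·1.0000 = 2.0000

v = 2.0000, ω = 1.0000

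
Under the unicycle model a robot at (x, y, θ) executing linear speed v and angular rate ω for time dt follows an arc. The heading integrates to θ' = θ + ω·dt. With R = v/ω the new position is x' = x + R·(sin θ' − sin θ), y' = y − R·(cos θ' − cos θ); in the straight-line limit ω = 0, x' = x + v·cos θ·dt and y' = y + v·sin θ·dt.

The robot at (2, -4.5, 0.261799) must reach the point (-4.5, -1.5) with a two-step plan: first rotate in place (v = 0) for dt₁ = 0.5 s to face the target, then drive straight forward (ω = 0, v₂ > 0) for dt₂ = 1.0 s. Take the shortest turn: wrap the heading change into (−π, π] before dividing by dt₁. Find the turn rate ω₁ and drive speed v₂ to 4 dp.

heading to target = atan2(-1.5−-4.5, -4.5−2) = 2.7092
Δθ = wrap(2.7092 − 0.2618) = 2.4474; ω₁ = Δθ/dt₁ = 4.8948
distance = √((-4.5−2)² + (-1.5−-4.5)²) = 7.1589; v₂ = distance/dt₂ = 7.1589

ω₁ = 4.8948, v₂ = 7.1589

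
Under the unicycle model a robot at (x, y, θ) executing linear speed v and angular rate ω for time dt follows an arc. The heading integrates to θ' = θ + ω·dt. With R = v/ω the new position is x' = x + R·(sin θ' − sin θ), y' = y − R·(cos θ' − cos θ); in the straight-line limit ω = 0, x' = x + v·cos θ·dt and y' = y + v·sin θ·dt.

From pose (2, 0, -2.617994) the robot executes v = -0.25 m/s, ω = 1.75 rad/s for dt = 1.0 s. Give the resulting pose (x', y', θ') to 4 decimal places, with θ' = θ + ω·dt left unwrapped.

θ' = -2.6180 + 1.75·1.0 = -0.8680
R = v/ω = -0.25/1.75 = -0.1429
x' = 2 + -0.1429·(sin -0.8680 − sin -2.6180) = 2.0376
y' = 0 − -0.1429·(cos -0.8680 − cos -2.6180) = 0.2161

(2.0376, 0.2161, -0.8680)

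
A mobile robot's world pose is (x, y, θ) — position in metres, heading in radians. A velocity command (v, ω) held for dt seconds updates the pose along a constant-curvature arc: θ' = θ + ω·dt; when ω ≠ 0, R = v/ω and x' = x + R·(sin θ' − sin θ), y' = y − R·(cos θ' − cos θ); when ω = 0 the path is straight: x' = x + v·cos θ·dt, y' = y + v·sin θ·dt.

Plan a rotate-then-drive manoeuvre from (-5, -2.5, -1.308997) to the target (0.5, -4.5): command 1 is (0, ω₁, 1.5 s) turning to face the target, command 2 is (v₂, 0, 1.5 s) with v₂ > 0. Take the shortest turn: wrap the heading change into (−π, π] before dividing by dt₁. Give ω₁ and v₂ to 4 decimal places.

heading to target = atan2(-4.5−-2.5, 0.5−-5) = -0.3488
Δθ = wrap(-0.3488 − -1.3090) = 0.9602; ω₁ = Δθ/dt₁ = 0.6402
distance = √((0.5−-5)² + (-4.5−-2.5)²) = 5.8523; v₂ = distance/dt₂ = 3.9016

ω₁ = 0.6402, v₂ = 3.9016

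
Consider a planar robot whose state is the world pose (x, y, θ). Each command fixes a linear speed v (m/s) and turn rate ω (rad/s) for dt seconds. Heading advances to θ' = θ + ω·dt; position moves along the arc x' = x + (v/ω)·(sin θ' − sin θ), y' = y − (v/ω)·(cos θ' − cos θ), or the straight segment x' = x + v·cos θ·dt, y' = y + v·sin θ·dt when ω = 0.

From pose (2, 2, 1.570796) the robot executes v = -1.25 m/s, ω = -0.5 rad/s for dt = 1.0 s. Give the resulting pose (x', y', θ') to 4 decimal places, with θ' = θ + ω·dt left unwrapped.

θ' = 1.5708 + -0.5·1.0 = 1.0708
R = v/ω = -1.25/-0.5 = 2.5000
x' = 2 + 2.5000·(sin 1.0708 − sin 1.5708) = 1.6940
y' = 2 − 2.5000·(cos 1.0708 − cos 1.5708) = 0.8014

(1.6940, 0.8014, 1.0708)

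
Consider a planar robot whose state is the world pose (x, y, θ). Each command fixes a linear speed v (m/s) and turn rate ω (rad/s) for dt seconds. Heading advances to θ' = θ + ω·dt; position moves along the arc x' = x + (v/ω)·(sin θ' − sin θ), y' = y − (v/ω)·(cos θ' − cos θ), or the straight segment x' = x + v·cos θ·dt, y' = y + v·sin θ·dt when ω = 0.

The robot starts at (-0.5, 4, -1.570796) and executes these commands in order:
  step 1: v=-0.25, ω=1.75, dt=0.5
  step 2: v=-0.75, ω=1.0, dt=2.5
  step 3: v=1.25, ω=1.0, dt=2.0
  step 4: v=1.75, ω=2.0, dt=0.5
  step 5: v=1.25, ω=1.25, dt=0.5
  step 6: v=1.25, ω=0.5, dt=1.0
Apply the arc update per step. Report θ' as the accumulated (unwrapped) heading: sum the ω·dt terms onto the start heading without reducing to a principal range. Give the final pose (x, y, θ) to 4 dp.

(-2.8198, 2.0190, 5.9292)

step 1: θ'=-0.6958 (R=-0.1429) → pose (-0.5513, 4.1096, -0.6958)
step 2: θ'=1.8042 (R=-0.7500) → pose (-1.7617, 3.3605, 1.8042)
step 3: θ'=3.8042 (R=1.2500) → pose (-3.7468, 4.0569, 3.8042)
step 4: θ'=4.8042 (R=0.8750) → pose (-4.0798, 3.2868, 4.8042)
step 5: θ'=5.4292 (R=1.0000) → pose (-3.8379, 2.7215, 5.4292)
step 6: θ'=5.9292 (R=2.5000) → pose (-2.8198, 2.0190, 5.9292)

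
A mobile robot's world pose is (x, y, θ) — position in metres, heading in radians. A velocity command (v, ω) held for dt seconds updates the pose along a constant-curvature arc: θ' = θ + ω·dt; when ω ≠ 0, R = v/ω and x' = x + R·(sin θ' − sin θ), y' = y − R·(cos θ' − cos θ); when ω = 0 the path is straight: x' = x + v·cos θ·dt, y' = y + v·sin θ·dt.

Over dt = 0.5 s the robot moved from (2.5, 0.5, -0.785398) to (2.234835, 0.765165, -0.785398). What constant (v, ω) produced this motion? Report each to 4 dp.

v = -0.7500, ω = 0.0000

Δθ = -0.785398 − -0.785398 = 0.000000
ω = Δθ/dt = 0.000000/0.5 = 0.0000
ω = 0 → v = (Δx·cos θ + Δy·sin θ)/dt = -0.7500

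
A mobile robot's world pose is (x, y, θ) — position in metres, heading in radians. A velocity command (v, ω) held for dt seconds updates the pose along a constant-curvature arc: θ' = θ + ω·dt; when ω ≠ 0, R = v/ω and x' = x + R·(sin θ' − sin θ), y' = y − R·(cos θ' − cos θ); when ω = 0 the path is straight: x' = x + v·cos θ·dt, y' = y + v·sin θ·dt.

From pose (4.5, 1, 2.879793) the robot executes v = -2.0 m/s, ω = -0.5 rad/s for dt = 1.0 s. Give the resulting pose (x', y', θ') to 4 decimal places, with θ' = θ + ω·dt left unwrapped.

(6.2256, 0.0307, 2.3798)

θ' = 2.8798 + -0.5·1.0 = 2.3798
R = v/ω = -2.0/-0.5 = 4.0000
x' = 4.5 + 4.0000·(sin 2.3798 − sin 2.8798) = 6.2256
y' = 1 − 4.0000·(cos 2.3798 − cos 2.8798) = 0.0307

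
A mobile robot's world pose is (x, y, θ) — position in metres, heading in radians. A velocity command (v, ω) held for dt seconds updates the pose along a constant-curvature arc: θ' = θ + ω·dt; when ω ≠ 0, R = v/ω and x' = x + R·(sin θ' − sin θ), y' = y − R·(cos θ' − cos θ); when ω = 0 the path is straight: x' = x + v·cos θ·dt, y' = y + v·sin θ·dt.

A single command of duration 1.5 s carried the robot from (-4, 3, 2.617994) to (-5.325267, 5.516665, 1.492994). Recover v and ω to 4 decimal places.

v = 2.0000, ω = -0.7500

Δθ = 1.492994 − 2.617994 = -1.125000
ω = Δθ/dt = -1.125000/1.5 = -0.7500
R = −Δy/(cos θ' − cos θ) = -2.6667
v = R·ω = -2.6667·-0.7500 = 2.0000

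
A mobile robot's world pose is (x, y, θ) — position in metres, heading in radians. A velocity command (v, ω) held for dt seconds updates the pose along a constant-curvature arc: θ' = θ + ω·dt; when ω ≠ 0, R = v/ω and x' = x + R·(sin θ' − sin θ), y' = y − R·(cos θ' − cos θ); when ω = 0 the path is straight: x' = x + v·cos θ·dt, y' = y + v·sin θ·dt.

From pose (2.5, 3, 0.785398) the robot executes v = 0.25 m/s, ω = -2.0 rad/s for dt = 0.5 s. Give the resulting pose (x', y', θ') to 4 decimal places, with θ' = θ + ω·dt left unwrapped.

θ' = 0.7854 + -2.0·0.5 = -0.2146
R = v/ω = 0.25/-2.0 = -0.1250
x' = 2.5 + -0.1250·(sin -0.2146 − sin 0.7854) = 2.6150
y' = 3 − -0.1250·(cos -0.2146 − cos 0.7854) = 3.0337

(2.6150, 3.0337, -0.2146)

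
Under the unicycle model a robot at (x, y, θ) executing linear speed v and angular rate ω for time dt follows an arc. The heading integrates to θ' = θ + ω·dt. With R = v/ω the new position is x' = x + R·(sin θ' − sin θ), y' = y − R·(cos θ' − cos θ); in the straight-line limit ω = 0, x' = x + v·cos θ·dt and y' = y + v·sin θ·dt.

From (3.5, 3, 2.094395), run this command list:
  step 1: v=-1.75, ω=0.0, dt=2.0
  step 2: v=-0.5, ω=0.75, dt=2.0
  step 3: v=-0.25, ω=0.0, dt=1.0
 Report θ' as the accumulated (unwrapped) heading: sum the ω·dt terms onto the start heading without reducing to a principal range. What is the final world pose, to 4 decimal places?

(6.3438, -0.1879, 3.5944)

step 1: θ'=2.0944 (straight) → pose (5.2500, -0.0311, 2.0944)
step 2: θ'=3.5944 (R=-0.6667) → pose (6.1190, -0.2972, 3.5944)
step 3: θ'=3.5944 (straight) → pose (6.3438, -0.1879, 3.5944)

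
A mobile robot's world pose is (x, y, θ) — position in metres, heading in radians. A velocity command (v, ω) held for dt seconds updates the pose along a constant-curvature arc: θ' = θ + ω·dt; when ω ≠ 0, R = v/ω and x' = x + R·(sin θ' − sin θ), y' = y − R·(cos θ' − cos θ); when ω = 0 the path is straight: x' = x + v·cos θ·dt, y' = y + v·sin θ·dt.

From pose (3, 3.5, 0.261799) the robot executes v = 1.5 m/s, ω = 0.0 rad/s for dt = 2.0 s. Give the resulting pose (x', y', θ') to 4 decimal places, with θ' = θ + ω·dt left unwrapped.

(5.8978, 4.2765, 0.2618)

θ' = 0.2618 + 0.0·2.0 = 0.2618
ω = 0 → straight: x' = 3 + 1.5·cos(0.2618)·2.0 = 5.8978
y' = 3.5 + 1.5·sin(0.2618)·2.0 = 4.2765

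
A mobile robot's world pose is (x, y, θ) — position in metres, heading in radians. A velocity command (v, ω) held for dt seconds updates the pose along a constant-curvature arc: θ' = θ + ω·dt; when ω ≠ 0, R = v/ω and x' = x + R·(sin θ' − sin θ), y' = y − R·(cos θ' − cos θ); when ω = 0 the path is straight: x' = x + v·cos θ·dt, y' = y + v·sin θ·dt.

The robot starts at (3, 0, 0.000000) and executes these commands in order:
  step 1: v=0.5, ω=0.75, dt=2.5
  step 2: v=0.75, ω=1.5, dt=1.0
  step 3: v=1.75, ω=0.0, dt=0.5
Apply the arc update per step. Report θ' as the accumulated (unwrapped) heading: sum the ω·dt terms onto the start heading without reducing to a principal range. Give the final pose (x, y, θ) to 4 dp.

step 1: θ'=1.8750 (R=0.6667) → pose (3.6361, 0.8664, 1.8750)
step 2: θ'=3.3750 (R=0.5000) → pose (3.0434, 1.2030, 3.3750)
step 3: θ'=3.3750 (straight) → pose (2.1921, 1.0006, 3.3750)

(2.1921, 1.0006, 3.3750)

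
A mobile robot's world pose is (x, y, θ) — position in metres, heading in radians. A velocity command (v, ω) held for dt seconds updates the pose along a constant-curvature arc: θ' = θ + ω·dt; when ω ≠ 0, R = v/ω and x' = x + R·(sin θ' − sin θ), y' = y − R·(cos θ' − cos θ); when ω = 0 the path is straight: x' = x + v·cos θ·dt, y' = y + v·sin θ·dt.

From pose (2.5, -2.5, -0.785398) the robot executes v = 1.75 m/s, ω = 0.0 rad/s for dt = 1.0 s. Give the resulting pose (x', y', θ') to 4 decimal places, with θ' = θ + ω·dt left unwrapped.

θ' = -0.7854 + 0.0·1.0 = -0.7854
ω = 0 → straight: x' = 2.5 + 1.75·cos(-0.7854)·1.0 = 3.7374
y' = -2.5 + 1.75·sin(-0.7854)·1.0 = -3.7374

(3.7374, -3.7374, -0.7854)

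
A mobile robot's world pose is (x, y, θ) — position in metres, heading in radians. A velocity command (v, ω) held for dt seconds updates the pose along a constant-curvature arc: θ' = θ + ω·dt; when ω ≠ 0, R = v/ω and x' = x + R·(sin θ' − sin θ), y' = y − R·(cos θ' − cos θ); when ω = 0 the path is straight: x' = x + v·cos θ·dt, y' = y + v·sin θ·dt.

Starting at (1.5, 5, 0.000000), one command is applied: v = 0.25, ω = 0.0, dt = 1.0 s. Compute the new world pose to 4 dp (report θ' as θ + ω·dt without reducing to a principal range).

(1.7500, 5.0000, 0.0000)

θ' = 0.0000 + 0.0·1.0 = 0.0000
ω = 0 → straight: x' = 1.5 + 0.25·cos(0.0000)·1.0 = 1.7500
y' = 5 + 0.25·sin(0.0000)·1.0 = 5.0000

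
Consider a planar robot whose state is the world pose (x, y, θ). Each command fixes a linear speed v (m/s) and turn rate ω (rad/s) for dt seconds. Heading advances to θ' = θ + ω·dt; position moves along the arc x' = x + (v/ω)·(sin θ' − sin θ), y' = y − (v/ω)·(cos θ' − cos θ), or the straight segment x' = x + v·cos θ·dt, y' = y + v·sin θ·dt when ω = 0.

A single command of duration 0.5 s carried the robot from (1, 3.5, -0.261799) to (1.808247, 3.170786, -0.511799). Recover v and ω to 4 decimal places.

v = 1.7500, ω = -0.5000

Δθ = -0.511799 − -0.261799 = -0.250000
ω = Δθ/dt = -0.250000/0.5 = -0.5000
R = Δx/(sin θ' − sin θ) = -3.5000
v = R·ω = -3.5000·-0.5000 = 1.7500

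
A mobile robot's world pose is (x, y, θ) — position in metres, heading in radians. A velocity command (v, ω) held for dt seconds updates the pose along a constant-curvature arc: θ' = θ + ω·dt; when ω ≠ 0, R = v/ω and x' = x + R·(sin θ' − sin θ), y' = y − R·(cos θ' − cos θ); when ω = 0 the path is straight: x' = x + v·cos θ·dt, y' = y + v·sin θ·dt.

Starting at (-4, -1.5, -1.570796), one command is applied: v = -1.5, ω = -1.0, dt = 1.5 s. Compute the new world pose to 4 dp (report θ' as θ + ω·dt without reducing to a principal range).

(-2.6061, -0.0038, -3.0708)

θ' = -1.5708 + -1.0·1.5 = -3.0708
R = v/ω = -1.5/-1.0 = 1.5000
x' = -4 + 1.5000·(sin -3.0708 − sin -1.5708) = -2.6061
y' = -1.5 − 1.5000·(cos -3.0708 − cos -1.5708) = -0.0038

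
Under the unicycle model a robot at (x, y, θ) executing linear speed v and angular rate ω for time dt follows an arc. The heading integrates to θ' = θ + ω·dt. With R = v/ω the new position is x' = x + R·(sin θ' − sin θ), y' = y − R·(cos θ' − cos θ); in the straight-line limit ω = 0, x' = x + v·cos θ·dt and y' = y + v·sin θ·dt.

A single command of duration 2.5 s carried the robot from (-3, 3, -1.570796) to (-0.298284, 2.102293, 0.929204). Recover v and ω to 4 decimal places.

Δθ = 0.929204 − -1.570796 = 2.500000
ω = Δθ/dt = 2.500000/2.5 = 1.0000
R = Δx/(sin θ' − sin θ) = 1.5000
v = R·ω = 1.5000·1.0000 = 1.5000

v = 1.5000, ω = 1.0000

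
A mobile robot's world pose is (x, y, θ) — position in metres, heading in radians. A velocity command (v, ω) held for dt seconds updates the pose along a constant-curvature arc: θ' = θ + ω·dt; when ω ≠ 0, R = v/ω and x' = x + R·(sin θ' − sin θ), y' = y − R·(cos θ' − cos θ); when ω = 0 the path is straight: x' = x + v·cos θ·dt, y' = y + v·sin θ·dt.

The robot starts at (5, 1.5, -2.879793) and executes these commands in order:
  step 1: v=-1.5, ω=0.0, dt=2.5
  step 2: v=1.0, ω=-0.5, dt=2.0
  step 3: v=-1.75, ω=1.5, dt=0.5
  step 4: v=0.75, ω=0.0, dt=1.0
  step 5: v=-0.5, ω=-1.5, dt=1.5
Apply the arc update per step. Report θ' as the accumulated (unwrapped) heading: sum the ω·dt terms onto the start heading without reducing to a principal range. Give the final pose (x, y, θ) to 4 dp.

step 1: θ'=-2.8798 (straight) → pose (8.6222, 2.4706, -2.8798)
step 2: θ'=-3.8798 (R=-2.0000) → pose (6.7587, 2.9231, -3.8798)
step 3: θ'=-3.1298 (R=-1.1667) → pose (7.5576, 2.6194, -3.1298)
step 4: θ'=-3.1298 (straight) → pose (6.8076, 2.6106, -3.1298)
step 5: θ'=-5.3798 (R=0.3333) → pose (7.0733, 2.0710, -5.3798)

(7.0733, 2.0710, -5.3798)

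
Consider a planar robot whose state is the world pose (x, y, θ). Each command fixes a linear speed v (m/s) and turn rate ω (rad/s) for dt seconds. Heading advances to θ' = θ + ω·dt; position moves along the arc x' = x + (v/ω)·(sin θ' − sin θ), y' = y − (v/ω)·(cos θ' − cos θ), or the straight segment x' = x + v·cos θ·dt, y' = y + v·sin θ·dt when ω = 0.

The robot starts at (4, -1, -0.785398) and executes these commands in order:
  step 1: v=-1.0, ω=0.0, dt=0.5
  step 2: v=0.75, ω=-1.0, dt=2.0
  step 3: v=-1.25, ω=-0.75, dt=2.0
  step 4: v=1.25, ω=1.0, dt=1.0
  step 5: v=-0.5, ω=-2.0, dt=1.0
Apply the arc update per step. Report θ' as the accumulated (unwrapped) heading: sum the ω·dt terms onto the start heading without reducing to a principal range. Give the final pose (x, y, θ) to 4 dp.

step 1: θ'=-0.7854 (straight) → pose (3.6464, -0.6464, -0.7854)
step 2: θ'=-2.7854 (R=-0.7500) → pose (3.3776, -1.8797, -2.7854)
step 3: θ'=-4.2854 (R=1.6667) → pose (5.4759, -2.7515, -4.2854)
step 4: θ'=-3.2854 (R=1.2500) → pose (4.5172, -2.0321, -3.2854)
step 5: θ'=-5.2854 (R=0.2500) → pose (4.6915, -2.4151, -5.2854)

(4.6915, -2.4151, -5.2854)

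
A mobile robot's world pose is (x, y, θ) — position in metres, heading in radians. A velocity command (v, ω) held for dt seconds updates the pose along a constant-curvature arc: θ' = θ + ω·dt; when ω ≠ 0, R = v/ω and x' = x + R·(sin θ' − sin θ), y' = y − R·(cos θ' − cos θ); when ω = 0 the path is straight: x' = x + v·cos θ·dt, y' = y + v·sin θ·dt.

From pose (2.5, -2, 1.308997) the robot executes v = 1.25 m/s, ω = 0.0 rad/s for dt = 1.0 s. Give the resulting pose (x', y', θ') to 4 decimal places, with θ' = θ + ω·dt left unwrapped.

(2.8235, -0.7926, 1.3090)

θ' = 1.3090 + 0.0·1.0 = 1.3090
ω = 0 → straight: x' = 2.5 + 1.25·cos(1.3090)·1.0 = 2.8235
y' = -2 + 1.25·sin(1.3090)·1.0 = -0.7926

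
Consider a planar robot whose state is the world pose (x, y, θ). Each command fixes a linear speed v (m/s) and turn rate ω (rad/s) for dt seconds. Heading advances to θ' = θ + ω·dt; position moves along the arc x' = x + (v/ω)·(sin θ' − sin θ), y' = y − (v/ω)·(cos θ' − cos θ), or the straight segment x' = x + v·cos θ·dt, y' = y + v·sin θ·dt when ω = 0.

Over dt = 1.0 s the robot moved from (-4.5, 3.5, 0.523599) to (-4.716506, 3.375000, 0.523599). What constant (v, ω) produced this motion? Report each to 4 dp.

Δθ = 0.523599 − 0.523599 = 0.000000
ω = Δθ/dt = 0.000000/1.0 = 0.0000
ω = 0 → v = (Δx·cos θ + Δy·sin θ)/dt = -0.2500

v = -0.2500, ω = 0.0000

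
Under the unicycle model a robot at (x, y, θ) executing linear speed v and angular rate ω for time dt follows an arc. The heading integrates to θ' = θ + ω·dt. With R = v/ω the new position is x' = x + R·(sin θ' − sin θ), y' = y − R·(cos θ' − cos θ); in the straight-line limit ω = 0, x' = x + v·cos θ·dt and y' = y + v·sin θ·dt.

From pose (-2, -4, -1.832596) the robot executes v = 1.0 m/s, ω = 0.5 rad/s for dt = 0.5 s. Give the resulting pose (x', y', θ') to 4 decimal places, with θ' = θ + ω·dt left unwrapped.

θ' = -1.8326 + 0.5·0.5 = -1.5826
R = v/ω = 1.0/0.5 = 2.0000
x' = -2 + 2.0000·(sin -1.5826 − sin -1.8326) = -2.0680
y' = -4 − 2.0000·(cos -1.5826 − cos -1.8326) = -4.4940

(-2.0680, -4.4940, -1.5826)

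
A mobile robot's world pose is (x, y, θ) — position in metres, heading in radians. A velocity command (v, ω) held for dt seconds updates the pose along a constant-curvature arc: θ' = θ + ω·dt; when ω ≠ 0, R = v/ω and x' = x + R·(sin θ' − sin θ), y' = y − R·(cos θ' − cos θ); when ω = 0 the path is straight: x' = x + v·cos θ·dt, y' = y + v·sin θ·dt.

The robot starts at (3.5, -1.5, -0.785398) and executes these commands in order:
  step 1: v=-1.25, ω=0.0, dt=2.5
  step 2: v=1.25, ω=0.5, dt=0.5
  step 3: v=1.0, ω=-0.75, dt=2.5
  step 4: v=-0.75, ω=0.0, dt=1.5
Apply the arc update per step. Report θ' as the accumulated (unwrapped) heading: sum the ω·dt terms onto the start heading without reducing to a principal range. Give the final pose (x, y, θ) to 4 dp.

(2.8301, -1.0607, -2.4104)

step 1: θ'=-0.7854 (straight) → pose (1.2903, 0.7097, -0.7854)
step 2: θ'=-0.5354 (R=2.5000) → pose (1.7826, 0.3273, -0.5354)
step 3: θ'=-2.4104 (R=-1.3333) → pose (1.9927, -1.8119, -2.4104)
step 4: θ'=-2.4104 (straight) → pose (2.8301, -1.0607, -2.4104)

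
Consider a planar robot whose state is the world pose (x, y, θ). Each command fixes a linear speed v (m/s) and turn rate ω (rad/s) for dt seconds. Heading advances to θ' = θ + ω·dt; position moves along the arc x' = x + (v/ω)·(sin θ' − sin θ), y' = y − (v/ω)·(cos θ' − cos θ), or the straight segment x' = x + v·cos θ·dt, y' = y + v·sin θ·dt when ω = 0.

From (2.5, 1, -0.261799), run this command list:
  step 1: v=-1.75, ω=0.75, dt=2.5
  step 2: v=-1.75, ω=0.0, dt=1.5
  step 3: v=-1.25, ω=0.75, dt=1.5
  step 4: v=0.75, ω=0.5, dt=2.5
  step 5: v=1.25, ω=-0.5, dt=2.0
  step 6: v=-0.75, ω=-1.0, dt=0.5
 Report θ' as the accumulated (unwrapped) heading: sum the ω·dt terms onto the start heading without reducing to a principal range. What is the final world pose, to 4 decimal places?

step 1: θ'=1.6132 (R=-2.3333) → pose (-0.4351, -1.3527, 1.6132)
step 2: θ'=1.6132 (straight) → pose (-0.3239, -3.9754, 1.6132)
step 3: θ'=2.7382 (R=-1.6667) → pose (0.6871, -5.4376, 2.7382)
step 4: θ'=3.9882 (R=1.5000) → pose (-1.0253, -5.8234, 3.9882)
step 5: θ'=2.9882 (R=-2.5000) → pose (-3.2799, -6.6378, 2.9882)
step 6: θ'=2.4882 (R=0.7500) → pose (-2.9386, -6.7834, 2.4882)

(-2.9386, -6.7834, 2.4882)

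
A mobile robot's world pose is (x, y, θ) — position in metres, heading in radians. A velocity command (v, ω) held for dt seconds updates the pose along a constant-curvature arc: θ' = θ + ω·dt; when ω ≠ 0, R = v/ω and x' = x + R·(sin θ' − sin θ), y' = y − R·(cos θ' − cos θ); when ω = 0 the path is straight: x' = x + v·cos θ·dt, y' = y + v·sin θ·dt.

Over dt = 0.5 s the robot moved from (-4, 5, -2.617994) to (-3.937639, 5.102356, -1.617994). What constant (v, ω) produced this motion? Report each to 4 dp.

v = -0.2500, ω = 2.0000

Δθ = -1.617994 − -2.617994 = 1.000000
ω = Δθ/dt = 1.000000/0.5 = 2.0000
R = −Δy/(cos θ' − cos θ) = -0.1250
v = R·ω = -0.1250·2.0000 = -0.2500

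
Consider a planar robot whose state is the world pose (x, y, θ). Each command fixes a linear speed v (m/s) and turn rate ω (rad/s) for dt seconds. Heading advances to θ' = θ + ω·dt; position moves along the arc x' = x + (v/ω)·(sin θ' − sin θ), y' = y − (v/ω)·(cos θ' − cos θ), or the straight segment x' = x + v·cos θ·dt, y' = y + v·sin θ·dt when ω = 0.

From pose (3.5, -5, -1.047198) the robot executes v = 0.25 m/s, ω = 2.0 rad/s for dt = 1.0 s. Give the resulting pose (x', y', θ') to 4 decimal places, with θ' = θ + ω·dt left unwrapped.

θ' = -1.0472 + 2.0·1.0 = 0.9528
R = v/ω = 0.25/2.0 = 0.1250
x' = 3.5 + 0.1250·(sin 0.9528 − sin -1.0472) = 3.7101
y' = -5 − 0.1250·(cos 0.9528 − cos -1.0472) = -5.0099

(3.7101, -5.0099, 0.9528)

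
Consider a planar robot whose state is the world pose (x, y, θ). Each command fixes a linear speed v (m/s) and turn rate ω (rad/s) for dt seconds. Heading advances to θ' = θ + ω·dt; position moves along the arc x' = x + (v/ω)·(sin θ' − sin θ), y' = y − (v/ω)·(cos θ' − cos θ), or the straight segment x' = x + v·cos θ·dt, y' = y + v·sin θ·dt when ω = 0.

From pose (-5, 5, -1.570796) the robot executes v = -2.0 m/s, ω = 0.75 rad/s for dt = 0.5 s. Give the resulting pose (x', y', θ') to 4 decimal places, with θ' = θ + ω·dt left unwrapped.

(-5.1853, 5.9767, -1.1958)

θ' = -1.5708 + 0.75·0.5 = -1.1958
R = v/ω = -2.0/0.75 = -2.6667
x' = -5 + -2.6667·(sin -1.1958 − sin -1.5708) = -5.1853
y' = 5 − -2.6667·(cos -1.1958 − cos -1.5708) = 5.9767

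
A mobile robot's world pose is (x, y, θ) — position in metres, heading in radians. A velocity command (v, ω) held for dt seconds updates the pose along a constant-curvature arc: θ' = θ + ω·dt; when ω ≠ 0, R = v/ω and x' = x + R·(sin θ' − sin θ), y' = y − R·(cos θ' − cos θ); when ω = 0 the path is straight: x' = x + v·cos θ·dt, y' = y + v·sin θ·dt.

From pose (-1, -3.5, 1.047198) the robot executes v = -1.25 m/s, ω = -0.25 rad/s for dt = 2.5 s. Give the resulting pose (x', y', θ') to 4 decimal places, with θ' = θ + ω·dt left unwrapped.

(-3.2813, -5.5610, 0.4222)

θ' = 1.0472 + -0.25·2.5 = 0.4222
R = v/ω = -1.25/-0.25 = 5.0000
x' = -1 + 5.0000·(sin 0.4222 − sin 1.0472) = -3.2813
y' = -3.5 − 5.0000·(cos 0.4222 − cos 1.0472) = -5.5610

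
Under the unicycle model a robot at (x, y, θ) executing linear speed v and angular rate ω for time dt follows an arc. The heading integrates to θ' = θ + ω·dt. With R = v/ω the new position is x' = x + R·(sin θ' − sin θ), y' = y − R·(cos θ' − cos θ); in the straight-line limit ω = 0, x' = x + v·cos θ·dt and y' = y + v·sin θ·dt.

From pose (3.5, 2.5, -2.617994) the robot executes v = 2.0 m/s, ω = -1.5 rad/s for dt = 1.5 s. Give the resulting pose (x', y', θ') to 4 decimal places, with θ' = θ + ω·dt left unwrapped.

θ' = -2.6180 + -1.5·1.5 = -4.8680
R = v/ω = 2.0/-1.5 = -1.3333
x' = 3.5 + -1.3333·(sin -4.8680 − sin -2.6180) = 1.5161
y' = 2.5 − -1.3333·(cos -4.8680 − cos -2.6180) = 3.8613

(1.5161, 3.8613, -4.8680)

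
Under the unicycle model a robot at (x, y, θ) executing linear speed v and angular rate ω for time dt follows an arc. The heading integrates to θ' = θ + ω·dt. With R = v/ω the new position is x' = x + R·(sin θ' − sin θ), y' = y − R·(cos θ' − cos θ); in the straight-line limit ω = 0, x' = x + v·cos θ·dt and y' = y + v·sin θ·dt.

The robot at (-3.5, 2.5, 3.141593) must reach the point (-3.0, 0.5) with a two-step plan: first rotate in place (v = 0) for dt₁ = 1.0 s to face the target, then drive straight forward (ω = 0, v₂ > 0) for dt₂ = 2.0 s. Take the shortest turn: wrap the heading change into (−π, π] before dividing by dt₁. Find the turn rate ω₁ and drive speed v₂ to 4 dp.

ω₁ = 1.8158, v₂ = 1.0308

heading to target = atan2(0.5−2.5, -3−-3.5) = -1.3258
Δθ = wrap(-1.3258 − 3.1416) = 1.8158; ω₁ = Δθ/dt₁ = 1.8158
distance = √((-3−-3.5)² + (0.5−2.5)²) = 2.0616; v₂ = distance/dt₂ = 1.0308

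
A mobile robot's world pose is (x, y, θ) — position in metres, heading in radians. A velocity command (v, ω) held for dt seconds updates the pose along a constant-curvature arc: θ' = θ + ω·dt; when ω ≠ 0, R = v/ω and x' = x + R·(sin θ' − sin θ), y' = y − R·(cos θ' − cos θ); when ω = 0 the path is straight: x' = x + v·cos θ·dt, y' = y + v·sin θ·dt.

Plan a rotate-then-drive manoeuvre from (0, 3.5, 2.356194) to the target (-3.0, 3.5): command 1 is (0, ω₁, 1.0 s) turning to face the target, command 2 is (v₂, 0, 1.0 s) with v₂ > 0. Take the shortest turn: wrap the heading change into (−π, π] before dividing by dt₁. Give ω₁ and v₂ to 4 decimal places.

ω₁ = 0.7854, v₂ = 3.0000

heading to target = atan2(3.5−3.5, -3−0) = 3.1416
Δθ = wrap(3.1416 − 2.3562) = 0.7854; ω₁ = Δθ/dt₁ = 0.7854
distance = √((-3−0)² + (3.5−3.5)²) = 3.0000; v₂ = distance/dt₂ = 3.0000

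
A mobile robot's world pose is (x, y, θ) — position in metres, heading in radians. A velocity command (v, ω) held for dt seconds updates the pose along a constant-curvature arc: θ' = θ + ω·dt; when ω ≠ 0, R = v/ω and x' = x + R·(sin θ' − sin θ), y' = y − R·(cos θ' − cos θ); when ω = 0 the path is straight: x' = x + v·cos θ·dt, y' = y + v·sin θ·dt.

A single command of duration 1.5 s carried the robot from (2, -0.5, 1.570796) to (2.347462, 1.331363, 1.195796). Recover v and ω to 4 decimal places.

v = 1.2500, ω = -0.2500

Δθ = 1.195796 − 1.570796 = -0.375000
ω = Δθ/dt = -0.375000/1.5 = -0.2500
R = −Δy/(cos θ' − cos θ) = -5.0000
v = R·ω = -5.0000·-0.2500 = 1.2500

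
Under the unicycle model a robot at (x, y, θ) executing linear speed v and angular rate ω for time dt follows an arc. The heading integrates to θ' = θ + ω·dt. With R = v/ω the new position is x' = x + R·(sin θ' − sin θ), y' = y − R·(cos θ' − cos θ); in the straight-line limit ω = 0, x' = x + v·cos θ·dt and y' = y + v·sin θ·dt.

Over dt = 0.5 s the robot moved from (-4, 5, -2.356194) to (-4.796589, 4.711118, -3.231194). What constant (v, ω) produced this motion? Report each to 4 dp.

Δθ = -3.231194 − -2.356194 = -0.875000
ω = Δθ/dt = -0.875000/0.5 = -1.7500
R = Δx/(sin θ' − sin θ) = -1.0000
v = R·ω = -1.0000·-1.7500 = 1.7500

v = 1.7500, ω = -1.7500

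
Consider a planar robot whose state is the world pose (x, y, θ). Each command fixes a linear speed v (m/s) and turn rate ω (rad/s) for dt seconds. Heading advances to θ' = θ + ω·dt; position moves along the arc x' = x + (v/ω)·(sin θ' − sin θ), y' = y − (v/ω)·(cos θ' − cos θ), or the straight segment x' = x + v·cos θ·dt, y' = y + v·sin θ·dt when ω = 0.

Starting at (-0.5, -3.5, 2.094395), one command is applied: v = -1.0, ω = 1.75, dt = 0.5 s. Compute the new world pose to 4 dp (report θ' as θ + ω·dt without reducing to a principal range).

(-0.1030, -3.7773, 2.9694)

θ' = 2.0944 + 1.75·0.5 = 2.9694
R = v/ω = -1.0/1.75 = -0.5714
x' = -0.5 + -0.5714·(sin 2.9694 − sin 2.0944) = -0.1030
y' = -3.5 − -0.5714·(cos 2.9694 − cos 2.0944) = -3.7773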